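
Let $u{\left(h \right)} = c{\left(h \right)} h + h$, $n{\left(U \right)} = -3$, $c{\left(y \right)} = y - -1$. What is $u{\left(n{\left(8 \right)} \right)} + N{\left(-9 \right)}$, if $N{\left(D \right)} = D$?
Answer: $-6$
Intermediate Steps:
$c{\left(y \right)} = 1 + y$ ($c{\left(y \right)} = y + 1 = 1 + y$)
$u{\left(h \right)} = h + h \left(1 + h\right)$ ($u{\left(h \right)} = \left(1 + h\right) h + h = h \left(1 + h\right) + h = h + h \left(1 + h\right)$)
$u{\left(n{\left(8 \right)} \right)} + N{\left(-9 \right)} = - 3 \left(2 - 3\right) - 9 = \left(-3\right) \left(-1\right) - 9 = 3 - 9 = -6$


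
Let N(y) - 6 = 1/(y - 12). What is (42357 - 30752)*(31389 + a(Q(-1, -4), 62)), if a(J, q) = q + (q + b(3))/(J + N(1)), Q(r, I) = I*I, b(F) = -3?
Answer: 87969845700/241 ≈ 3.6502e+8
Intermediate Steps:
N(y) = 6 + 1/(-12 + y) (N(y) = 6 + 1/(y - 12) = 6 + 1/(-12 + y))
Q(r, I) = I**2
a(J, q) = q + (-3 + q)/(65/11 + J) (a(J, q) = q + (q - 3)/(J + (-71 + 6*1)/(-12 + 1)) = q + (-3 + q)/(J + (-71 + 6)/(-11)) = q + (-3 + q)/(J - 1/11*(-65)) = q + (-3 + q)/(J + 65/11) = q + (-3 + q)/(65/11 + J))
(42357 - 30752)*(31389 + a(Q(-1, -4), 62)) = (42357 - 30752)*(31389 + (-33 + 76*62 + 11*(-4)**2*62)/(65 + 11*(-4)**2)) = 11605*(31389 + (-33 + 4712 + 11*16*62)/(65 + 11*16)) = 11605*(31389 + (-33 + 4712 + 10912)/(65 + 176)) = 11605*(31389 + 15591/241) = 11605*(7580340/241) = 87969845700/241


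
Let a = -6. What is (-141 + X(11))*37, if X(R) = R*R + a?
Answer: -962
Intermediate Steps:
X(R) = -6 + R**2 (X(R) = R*R - 6 = R**2 - 6 = -6 + R**2)
(-141 + X(11))*37 = (-141 + (-6 + 11**2))*37 = (-141 + (-6 + 121))*37 = (-141 + 115)*37 = -26*37 = -962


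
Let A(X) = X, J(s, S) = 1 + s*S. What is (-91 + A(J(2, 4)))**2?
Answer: 6724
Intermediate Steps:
J(s, S) = 1 + S*s
(-91 + A(J(2, 4)))**2 = (-91 + (1 + 4*2))**2 = (-91 + (1 + 8))**2 = (-91 + 9)**2 = (-82)**2 = 6724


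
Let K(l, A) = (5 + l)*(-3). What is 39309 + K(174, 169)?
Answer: 38772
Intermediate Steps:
K(l, A) = -15 - 3*l
39309 + K(174, 169) = 39309 + (-15 - 3*174) = 39309 + (-15 - 522) = 39309 - 537 = 38772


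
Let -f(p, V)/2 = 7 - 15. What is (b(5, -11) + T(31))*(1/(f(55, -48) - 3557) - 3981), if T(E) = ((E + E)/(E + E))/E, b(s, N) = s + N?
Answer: 2607893570/109771 ≈ 23758.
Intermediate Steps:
f(p, V) = 16 (f(p, V) = -2*(7 - 15) = -2*(-8) = 16)
b(s, N) = N + s
T(E) = 1/E (T(E) = ((2*E)/((2*E)))/E = ((2*E)*(1/(2*E)))/E = 1/E)
(b(5, -11) + T(31))*(1/(f(55, -48) - 3557) - 3981) = ((-11 + 5) + 1/31)*(1/(16 - 3557) - 3981) = (-6 + 1/31)*(1/(-3541) - 3981) = -185*(-1/3541 - 3981)/31 = -185/31*(-14096722/3541) = 2607893570/109771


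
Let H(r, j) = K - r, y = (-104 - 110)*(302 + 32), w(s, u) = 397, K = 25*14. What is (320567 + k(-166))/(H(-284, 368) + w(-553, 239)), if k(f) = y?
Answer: 249091/1031 ≈ 241.60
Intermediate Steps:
K = 350
y = -71476 (y = -214*334 = -71476)
H(r, j) = 350 - r
k(f) = -71476
(320567 + k(-166))/(H(-284, 368) + w(-553, 239)) = (320567 - 71476)/((350 - 1*(-284)) + 397) = 249091/((350 + 284) + 397) = 249091/(634 + 397) = 249091/1031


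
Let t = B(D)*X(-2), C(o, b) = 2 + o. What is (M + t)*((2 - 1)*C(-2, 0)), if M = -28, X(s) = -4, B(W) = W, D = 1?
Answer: 0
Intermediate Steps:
t = -4 (t = 1*(-4) = -4)
(M + t)*((2 - 1)*C(-2, 0)) = (-28 - 4)*((2 - 1)*(2 - 2)) = -32*0 = 0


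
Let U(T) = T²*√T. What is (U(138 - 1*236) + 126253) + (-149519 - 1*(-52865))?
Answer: 29599 + 67228*I*√2 ≈ 29599.0 + 95075.0*I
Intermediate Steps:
U(T) = T^(5/2)
(U(138 - 1*236) + 126253) + (-149519 - 1*(-52865)) = ((138 - 1*236)^(5/2) + 126253) + (-149519 - 1*(-52865)) = ((138 - 236)^(5/2) + 126253) + (-149519 + 52865) = ((-98)^(5/2) + 126253) - 96654 = (67228*I*√2 + 126253) - 96654 = (126253 + 67228*I*√2) - 96654 = 29599 + 67228*I*√2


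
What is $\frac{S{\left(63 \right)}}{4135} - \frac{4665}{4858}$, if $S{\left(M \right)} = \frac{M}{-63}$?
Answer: $- \frac{19294633}{20087830} \approx -0.96051$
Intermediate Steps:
$S{\left(M \right)} = - \frac{M}{63}$ ($S{\left(M \right)} = M \left(- \frac{1}{63}\right) = - \frac{M}{63}$)
$\frac{S{\left(63 \right)}}{4135} - \frac{4665}{4858} = \frac{\left(- \frac{1}{63}\right) 63}{4135} - \frac{4665}{4858} = \left(-1\right) \frac{1}{4135} - \frac{4665}{4858} = - \frac{1}{4135} - \frac{4665}{4858} = - \frac{19294633}{20087830}$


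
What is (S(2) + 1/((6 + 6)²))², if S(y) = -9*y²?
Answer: 26863489/20736 ≈ 1295.5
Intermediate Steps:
(S(2) + 1/((6 + 6)²))² = (-9*2² + 1/((6 + 6)²))² = (-9*4 + 1/(12²))² = (-36 + 1/144)² = (-5183/144)² = 26863489/20736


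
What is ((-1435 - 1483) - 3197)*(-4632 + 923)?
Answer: 22680535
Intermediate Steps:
((-1435 - 1483) - 3197)*(-4632 + 923) = (-2918 - 3197)*(-3709) = -6115*(-3709) = 22680535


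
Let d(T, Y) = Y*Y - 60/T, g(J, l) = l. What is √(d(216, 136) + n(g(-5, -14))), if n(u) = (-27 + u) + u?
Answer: √663866/6 ≈ 135.80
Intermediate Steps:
d(T, Y) = Y² - 60/T
n(u) = -27 + 2*u
√(d(216, 136) + n(g(-5, -14))) = √((136² - 60/216) + (-27 + 2*(-14))) = √((18496 - 60*1/216) + (-27 - 28)) = √((18496 - 5/18) - 55) = √(332923/18 - 55) = √(331933/18) = √663866/6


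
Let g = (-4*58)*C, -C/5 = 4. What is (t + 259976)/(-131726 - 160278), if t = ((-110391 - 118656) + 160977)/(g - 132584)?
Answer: -5543739569/6226693296 ≈ -0.89032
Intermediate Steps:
C = -20 (C = -5*4 = -20)
g = 4640 (g = -4*58*(-20) = -232*(-20) = 4640)
t = 11345/21324 (t = ((-110391 - 118656) + 160977)/(4640 - 132584) = (-229047 + 160977)/(-127944) = -68070*(-1/127944) = 11345/21324 ≈ 0.53203)
(t + 259976)/(-131726 - 160278) = (11345/21324 + 259976)/(-131726 - 160278) = (5543739569/21324)/(-292004) = (5543739569/21324)*(-1/292004) = -5543739569/6226693296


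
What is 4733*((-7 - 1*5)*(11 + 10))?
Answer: -1192716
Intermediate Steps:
4733*((-7 - 1*5)*(11 + 10)) = 4733*((-7 - 5)*21) = 4733*(-12*21) = 4733*(-252) = -1192716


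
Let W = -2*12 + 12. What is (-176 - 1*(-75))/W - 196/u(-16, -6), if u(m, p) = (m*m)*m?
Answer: 26003/3072 ≈ 8.4645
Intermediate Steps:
u(m, p) = m³ (u(m, p) = m²*m = m³)
W = -12 (W = -24 + 12 = -12)
(-176 - 1*(-75))/W - 196/u(-16, -6) = (-176 - 1*(-75))/(-12) - 196/((-16)³) = (-176 + 75)*(-1/12) - 196/(-4096) = -101*(-1/12) - 196*(-1/4096) = 101/12 + 49/1024 = 26003/3072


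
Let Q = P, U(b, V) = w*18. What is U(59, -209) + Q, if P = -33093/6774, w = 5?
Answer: 192189/2258 ≈ 85.115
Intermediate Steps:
U(b, V) = 90 (U(b, V) = 5*18 = 90)
P = -11031/2258 (P = -33093*1/6774 = -11031/2258 ≈ -4.8853)
Q = -11031/2258 ≈ -4.8853
U(59, -209) + Q = 90 - 11031/2258 = 192189/2258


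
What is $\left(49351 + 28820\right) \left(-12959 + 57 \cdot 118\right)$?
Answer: $-487239843$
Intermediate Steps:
$\left(49351 + 28820\right) \left(-12959 + 57 \cdot 118\right) = 78171 \left(-12959 + 6726\right) = 78171 \left(-6233\right) = -487239843$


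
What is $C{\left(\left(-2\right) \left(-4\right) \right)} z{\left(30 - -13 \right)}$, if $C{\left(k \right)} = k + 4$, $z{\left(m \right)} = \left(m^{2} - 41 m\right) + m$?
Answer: $1548$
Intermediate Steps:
$z{\left(m \right)} = m^{2} - 40 m$
$C{\left(k \right)} = 4 + k$
$C{\left(\left(-2\right) \left(-4\right) \right)} z{\left(30 - -13 \right)} = \left(4 - -8\right) \left(30 - -13\right) \left(-40 + \left(30 - -13\right)\right) = \left(4 + 8\right) \left(30 + 13\right) \left(-40 + \left(30 + 13\right)\right) = 12 \cdot 43 \left(-40 + 43\right) = 12 \cdot 43 \cdot 3 = 12 \cdot 129 = 1548$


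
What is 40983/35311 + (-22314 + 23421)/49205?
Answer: 2055657792/1737477755 ≈ 1.1831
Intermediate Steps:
40983/35311 + (-22314 + 23421)/49205 = 40983*(1/35311) + 1107*(1/49205) = 40983/35311 + 1107/49205 = 2055657792/1737477755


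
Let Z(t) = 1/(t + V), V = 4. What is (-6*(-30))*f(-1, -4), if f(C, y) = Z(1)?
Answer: 36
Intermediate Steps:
Z(t) = 1/(4 + t) (Z(t) = 1/(t + 4) = 1/(4 + t))
f(C, y) = 1/5 (f(C, y) = 1/(4 + 1) = 1/5)
(-6*(-30))*f(-1, -4) = -6*(-30)*(1/5) = 180*(1/5) = 36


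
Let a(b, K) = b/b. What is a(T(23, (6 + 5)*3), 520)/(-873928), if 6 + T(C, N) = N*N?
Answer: -1/873928 ≈ -1.1443e-6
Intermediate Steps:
T(C, N) = -6 + N² (T(C, N) = -6 + N*N = -6 + N²)
a(b, K) = 1
a(T(23, (6 + 5)*3), 520)/(-873928) = 1/(-873928) = 1*(-1/873928) = -1/873928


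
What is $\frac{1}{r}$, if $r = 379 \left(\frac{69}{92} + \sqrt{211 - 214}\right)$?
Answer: $\frac{4}{7201} - \frac{16 i \sqrt{3}}{21603} \approx 0.00055548 - 0.0012828 i$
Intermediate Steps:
$r = \frac{1137}{4} + 379 i \sqrt{3}$ ($r = 379 \left(69 \cdot \frac{1}{92} + \sqrt{-3}\right) = 379 \left(\frac{3}{4} + i \sqrt{3}\right) = \frac{1137}{4} + 379 i \sqrt{3} \approx 284.25 + 656.45 i$)
$\frac{1}{r} = \frac{1}{\frac{1137}{4} + 379 i \sqrt{3}}$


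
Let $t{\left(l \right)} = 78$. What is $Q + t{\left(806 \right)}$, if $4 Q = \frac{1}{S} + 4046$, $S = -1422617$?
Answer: $\frac{6199764885}{5690468} \approx 1089.5$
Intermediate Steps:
$Q = \frac{5755908381}{5690468}$ ($Q = \frac{\frac{1}{-1422617} + 4046}{4} = \frac{- \frac{1}{1422617} + 4046}{4} = \frac{1}{4} \cdot \frac{5755908381}{1422617} = \frac{5755908381}{5690468} \approx 1011.5$)
$Q + t{\left(806 \right)} = \frac{5755908381}{5690468} + 78 = \frac{6199764885}{5690468}$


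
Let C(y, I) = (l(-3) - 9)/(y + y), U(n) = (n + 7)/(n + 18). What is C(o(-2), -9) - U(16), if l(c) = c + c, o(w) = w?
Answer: 209/68 ≈ 3.0735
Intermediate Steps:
U(n) = (7 + n)/(18 + n)
l(c) = 2*c
C(y, I) = -15/(2*y) (C(y, I) = (2*(-3) - 9)/(y + y) = (-6 - 9)/((2*y)) = -15/(2*y))
C(o(-2), -9) - U(16) = -15/2/(-2) - (7 + 16)/(18 + 16) = -15/2*(-½) - 23/34 = 15/4 - 23/34 = 209/68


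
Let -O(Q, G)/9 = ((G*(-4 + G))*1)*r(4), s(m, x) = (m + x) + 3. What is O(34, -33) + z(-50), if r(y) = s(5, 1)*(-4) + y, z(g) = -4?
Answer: 351644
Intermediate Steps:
s(m, x) = 3 + m + x
r(y) = -36 + y (r(y) = (3 + 5 + 1)*(-4) + y = 9*(-4) + y = -36 + y)
O(Q, G) = 288*G*(-4 + G) (O(Q, G) = -9*(G*(-4 + G))*1*(-36 + 4) = -9*G*(-4 + G)*(-32) = -(-288)*G*(-4 + G) = 288*G*(-4 + G))
O(34, -33) + z(-50) = 288*(-33)*(-4 - 33) - 4 = 288*(-33)*(-37) - 4 = 351648 - 4 = 351644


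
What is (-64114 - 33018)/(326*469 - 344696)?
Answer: 48566/95901 ≈ 0.50642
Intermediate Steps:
(-64114 - 33018)/(326*469 - 344696) = -97132/(152894 - 344696) = -97132/(-191802) = -97132*(-1/191802) = 48566/95901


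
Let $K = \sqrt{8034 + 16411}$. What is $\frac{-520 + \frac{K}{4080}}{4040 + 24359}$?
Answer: $- \frac{520}{28399} + \frac{\sqrt{24445}}{115867920} \approx -0.018309$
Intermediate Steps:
$K = \sqrt{24445} \approx 156.35$
$\frac{-520 + \frac{K}{4080}}{4040 + 24359} = \frac{-520 + \frac{\sqrt{24445}}{4080}}{4040 + 24359} = \frac{-520 + \sqrt{24445} \cdot \frac{1}{4080}}{28399} = \left(-520 + \frac{\sqrt{24445}}{4080}\right) \frac{1}{28399} = - \frac{520}{28399} + \frac{\sqrt{24445}}{115867920}$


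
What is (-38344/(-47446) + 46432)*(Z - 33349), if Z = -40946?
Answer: -81837837616860/23723 ≈ -3.4497e+9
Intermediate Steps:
(-38344/(-47446) + 46432)*(Z - 33349) = (-38344/(-47446) + 46432)*(-40946 - 33349) = (-38344*(-1/47446) + 46432)*(-74295) = (19172/23723 + 46432)*(-74295) = (1101525508/23723)*(-74295) = -81837837616860/23723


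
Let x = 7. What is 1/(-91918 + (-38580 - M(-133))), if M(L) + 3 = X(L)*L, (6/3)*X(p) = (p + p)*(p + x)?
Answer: 1/2098319 ≈ 4.7657e-7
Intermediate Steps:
X(p) = p*(7 + p) (X(p) = ((p + p)*(p + 7))/2 = ((2*p)*(7 + p))/2 = (2*p*(7 + p))/2 = p*(7 + p))
M(L) = -3 + L**2*(7 + L) (M(L) = -3 + (L*(7 + L))*L = -3 + L**2*(7 + L))
1/(-91918 + (-38580 - M(-133))) = 1/(-91918 + (-38580 - (-3 + (-133)**2*(7 - 133)))) = 1/(-91918 + (-38580 - (-3 + 17689*(-126)))) = 1/(-91918 + (-38580 - (-3 - 2228814))) = 1/(-91918 + (-38580 - 1*(-2228817))) = 1/(-91918 + (-38580 + 2228817)) = 1/(-91918 + 2190237) = 1/2098319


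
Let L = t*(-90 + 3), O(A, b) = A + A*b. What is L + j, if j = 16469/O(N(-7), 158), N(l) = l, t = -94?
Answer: 9085645/1113 ≈ 8163.2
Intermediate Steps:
j = -16469/1113 (j = 16469/((-7*(1 + 158))) = 16469/((-7*159)) = 16469/(-1113) = 16469*(-1/1113) = -16469/1113 ≈ -14.797)
L = 8178 (L = -94*(-90 + 3) = -94*(-87) = 8178)
L + j = 8178 - 16469/1113 = 9085645/1113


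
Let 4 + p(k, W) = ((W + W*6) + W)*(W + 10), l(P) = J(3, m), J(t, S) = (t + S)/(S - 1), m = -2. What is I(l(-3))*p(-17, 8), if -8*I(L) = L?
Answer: 287/6 ≈ 47.833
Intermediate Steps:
J(t, S) = (S + t)/(-1 + S)
l(P) = -⅓ (l(P) = (-2 + 3)/(-1 - 2) = 1/(-3) = -⅓*1 = -⅓)
p(k, W) = -4 + 8*W*(10 + W) (p(k, W) = -4 + ((W + W*6) + W)*(W + 10) = -4 + ((W + 6*W) + W)*(10 + W) = -4 + (7*W + W)*(10 + W) = -4 + (8*W)*(10 + W) = -4 + 8*W*(10 + W))
I(L) = -L/8
I(l(-3))*p(-17, 8) = (-⅛*(-⅓))*(-4 + 8*8² + 80*8) = (-4 + 8*64 + 640)/24 = (-4 + 512 + 640)/24 = (1/24)*1148 = 287/6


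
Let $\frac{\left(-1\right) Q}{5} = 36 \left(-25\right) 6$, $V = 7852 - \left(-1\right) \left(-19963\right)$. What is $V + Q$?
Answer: $14889$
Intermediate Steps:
$V = -12111$ ($V = 7852 - 19963 = -12111$)
$Q = 27000$ ($Q = - 5 \cdot 36 \left(-25\right) 6 = - 5 \left(\left(-900\right) 6\right) = \left(-5\right) \left(-5400\right) = 27000$)
$V + Q = -12111 + 27000 = 14889$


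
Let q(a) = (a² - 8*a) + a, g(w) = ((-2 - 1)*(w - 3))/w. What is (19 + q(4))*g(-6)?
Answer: -63/2 ≈ -31.500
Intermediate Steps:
g(w) = (9 - 3*w)/w (g(w) = (-3*(-3 + w))/w = (9 - 3*w)/w)
q(a) = a² - 7*a
(19 + q(4))*g(-6) = (19 + 4*(-7 + 4))*(-3 + 9/(-6)) = (19 + 4*(-3))*(-3 + 9*(-⅙)) = (19 - 12)*(-3 - 3/2) = 7*(-9/2) = -63/2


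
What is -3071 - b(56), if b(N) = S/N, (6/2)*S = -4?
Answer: -128981/42 ≈ -3071.0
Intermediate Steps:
S = -4/3 (S = (1/3)*(-4) = -4/3 ≈ -1.3333)
b(N) = -4/(3*N)
-3071 - b(56) = -3071 - (-4)/(3*56) = -3071 - 1*(-1/42) = -3071 + 1/42 = -128981/42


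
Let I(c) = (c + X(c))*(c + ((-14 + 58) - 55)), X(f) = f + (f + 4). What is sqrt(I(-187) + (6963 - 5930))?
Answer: sqrt(111319) ≈ 333.65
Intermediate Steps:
X(f) = 4 + 2*f (X(f) = f + (4 + f) = 4 + 2*f)
I(c) = (-11 + c)*(4 + 3*c) (I(c) = (c + (4 + 2*c))*(c + ((-14 + 58) - 55)) = (4 + 3*c)*(c + (44 - 55)) = (4 + 3*c)*(c - 11) = (4 + 3*c)*(-11 + c) = (-11 + c)*(4 + 3*c))
sqrt(I(-187) + (6963 - 5930)) = sqrt((-44 - 29*(-187) + 3*(-187)**2) + (6963 - 5930)) = sqrt((-44 + 5423 + 3*34969) + 1033) = sqrt((-44 + 5423 + 104907) + 1033) = sqrt(110286 + 1033) = sqrt(111319)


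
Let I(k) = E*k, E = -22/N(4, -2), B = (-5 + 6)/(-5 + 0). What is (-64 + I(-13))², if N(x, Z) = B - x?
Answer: 7695076/441 ≈ 17449.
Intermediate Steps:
B = -⅕ (B = 1/(-5) = 1*(-⅕) = -⅕ ≈ -0.20000)
N(x, Z) = -⅕ - x
E = 110/21 (E = -22/(-⅕ - 1*4) = -22/(-⅕ - 4) = -22/(-21/5) = -22*(-5/21) = 110/21 ≈ 5.2381)
I(k) = 110*k/21
(-64 + I(-13))² = (-64 + (110/21)*(-13))² = (-64 - 1430/21)² = (-2774/21)² = 7695076/441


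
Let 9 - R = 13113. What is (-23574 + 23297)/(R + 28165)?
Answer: -277/15061 ≈ -0.018392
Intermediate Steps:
R = -13104 (R = 9 - 1*13113 = 9 - 13113 = -13104)
(-23574 + 23297)/(R + 28165) = (-23574 + 23297)/(-13104 + 28165) = -277/15061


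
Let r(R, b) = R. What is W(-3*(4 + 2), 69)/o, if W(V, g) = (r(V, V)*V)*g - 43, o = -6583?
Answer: -22313/6583 ≈ -3.3895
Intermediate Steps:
W(V, g) = -43 + g*V² (W(V, g) = (V*V)*g - 43 = V²*g - 43 = g*V² - 43 = -43 + g*V²)
W(-3*(4 + 2), 69)/o = (-43 + 69*(-3*(4 + 2))²)/(-6583) = (-43 + 69*(-3*6)²)*(-1/6583) = (-43 + 69*(-18)²)*(-1/6583) = (-43 + 69*324)*(-1/6583) = (-43 + 22356)*(-1/6583) = 22313*(-1/6583) = -22313/6583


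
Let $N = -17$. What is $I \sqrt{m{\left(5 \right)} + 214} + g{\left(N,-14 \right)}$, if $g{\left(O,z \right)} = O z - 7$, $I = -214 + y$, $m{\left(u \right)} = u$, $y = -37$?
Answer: $231 - 251 \sqrt{219} \approx -3483.5$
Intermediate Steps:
$I = -251$ ($I = -214 - 37 = -251$)
$g{\left(O,z \right)} = -7 + O z$
$I \sqrt{m{\left(5 \right)} + 214} + g{\left(N,-14 \right)} = - 251 \sqrt{5 + 214} - -231 = - 251 \sqrt{219} + \left(-7 + 238\right) = - 251 \sqrt{219} + 231 = 231 - 251 \sqrt{219}$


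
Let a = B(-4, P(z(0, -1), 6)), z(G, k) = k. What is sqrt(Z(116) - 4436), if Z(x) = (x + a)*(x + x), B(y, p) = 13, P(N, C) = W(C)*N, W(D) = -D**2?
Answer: 2*sqrt(6373) ≈ 159.66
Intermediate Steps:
P(N, C) = -N*C**2 (P(N, C) = (-C**2)*N = -N*C**2)
a = 13
Z(x) = 2*x*(13 + x) (Z(x) = (x + 13)*(x + x) = (13 + x)*(2*x) = 2*x*(13 + x))
sqrt(Z(116) - 4436) = sqrt(2*116*(13 + 116) - 4436) = sqrt(2*116*129 - 4436) = sqrt(29928 - 4436) = sqrt(25492) = 2*sqrt(6373)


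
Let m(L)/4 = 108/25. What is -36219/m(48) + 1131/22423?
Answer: -6767659111/3228912 ≈ -2096.0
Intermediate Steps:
m(L) = 432/25 (m(L) = 4*(108/25) = 432/25)
-36219/m(48) + 1131/22423 = -36219/432/25 + 1131/22423 = -36219*25/432 + 1131*(1/22423) = -301825/144 + 1131/22423 = -6767659111/3228912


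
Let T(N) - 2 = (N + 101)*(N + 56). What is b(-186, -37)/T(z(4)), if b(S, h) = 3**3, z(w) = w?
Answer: 27/6302 ≈ 0.0042844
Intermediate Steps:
b(S, h) = 27
T(N) = 2 + (56 + N)*(101 + N) (T(N) = 2 + (N + 101)*(N + 56) = 2 + (101 + N)*(56 + N) = 2 + (56 + N)*(101 + N))
b(-186, -37)/T(z(4)) = 27/(5658 + 4**2 + 157*4) = 27/(5658 + 16 + 628) = 27/6302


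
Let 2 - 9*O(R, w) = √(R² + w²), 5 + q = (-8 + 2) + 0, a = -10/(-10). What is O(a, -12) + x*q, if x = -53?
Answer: 5249/9 - √145/9 ≈ 581.88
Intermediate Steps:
a = 1 (a = -10*(-⅒) = 1)
q = -11 (q = -5 + ((-8 + 2) + 0) = -5 + (-6 + 0) = -5 - 6 = -11)
O(R, w) = 2/9 - √(R² + w²)/9
O(a, -12) + x*q = (2/9 - √(1² + (-12)²)/9) - 53*(-11) = (2/9 - √(1 + 144)/9) + 583 = (2/9 - √145/9) + 583 = 5249/9 - √145/9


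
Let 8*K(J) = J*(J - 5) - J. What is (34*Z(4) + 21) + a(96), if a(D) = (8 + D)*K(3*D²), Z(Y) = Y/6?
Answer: 29805594755/3 ≈ 9.9352e+9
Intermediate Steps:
Z(Y) = Y/6 (Z(Y) = Y*(⅙) = Y/6)
K(J) = -J/8 + J*(-5 + J)/8 (K(J) = (J*(J - 5) - J)/8 = (J*(-5 + J) - J)/8 = (-J + J*(-5 + J))/8 = -J/8 + J*(-5 + J)/8)
a(D) = 3*D²*(-6 + 3*D²)*(8 + D)/8 (a(D) = (8 + D)*((3*D²)*(-6 + 3*D²)/8) = (8 + D)*(3*D²*(-6 + 3*D²)/8) = 3*D²*(-6 + 3*D²)*(8 + D)/8)
(34*Z(4) + 21) + a(96) = (34*((⅙)*4) + 21) + (9/8)*96²*(-2 + 96²)*(8 + 96) = (34*(⅔) + 21) + (9/8)*9216*(-2 + 9216)*104 = (68/3 + 21) + (9/8)*9216*9214*104 = 131/3 + 9935198208 = 29805594755/3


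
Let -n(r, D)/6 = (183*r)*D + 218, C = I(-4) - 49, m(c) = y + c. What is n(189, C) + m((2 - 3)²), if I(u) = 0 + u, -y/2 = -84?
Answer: 10997527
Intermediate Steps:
y = 168 (y = -2*(-84) = 168)
m(c) = 168 + c
I(u) = u
C = -53 (C = -4 - 49 = -53)
n(r, D) = -1308 - 1098*D*r (n(r, D) = -6*((183*r)*D + 218) = -6*(183*D*r + 218) = -6*(218 + 183*D*r) = -1308 - 1098*D*r)
n(189, C) + m((2 - 3)²) = (-1308 - 1098*(-53)*189) + (168 + (2 - 3)²) = (-1308 + 10998666) + (168 + (-1)²) = 10997358 + (168 + 1) = 10997358 + 169 = 10997527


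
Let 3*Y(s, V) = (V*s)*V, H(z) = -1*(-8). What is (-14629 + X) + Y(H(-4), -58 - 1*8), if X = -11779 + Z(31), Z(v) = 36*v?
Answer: -13676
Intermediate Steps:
H(z) = 8
Y(s, V) = s*V²/3 (Y(s, V) = ((V*s)*V)/3 = (s*V²)/3 = s*V²/3)
X = -10663 (X = -11779 + 36*31 = -11779 + 1116 = -10663)
(-14629 + X) + Y(H(-4), -58 - 1*8) = (-14629 - 10663) + (⅓)*8*(-58 - 1*8)² = -25292 + (⅓)*8*(-58 - 8)² = -25292 + (⅓)*8*(-66)² = -25292 + (⅓)*8*4356 = -25292 + 11616 = -13676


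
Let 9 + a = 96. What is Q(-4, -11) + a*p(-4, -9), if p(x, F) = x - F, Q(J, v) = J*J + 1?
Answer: 452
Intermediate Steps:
a = 87 (a = -9 + 96 = 87)
Q(J, v) = 1 + J² (Q(J, v) = J² + 1 = 1 + J²)
Q(-4, -11) + a*p(-4, -9) = (1 + (-4)²) + 87*(-4 - 1*(-9)) = (1 + 16) + 87*(-4 + 9) = 17 + 87*5 = 17 + 435 = 452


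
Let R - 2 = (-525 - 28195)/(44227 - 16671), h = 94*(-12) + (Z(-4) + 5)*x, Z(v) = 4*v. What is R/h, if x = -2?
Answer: -3299/3809617 ≈ -0.00086597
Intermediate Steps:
h = -1106 (h = 94*(-12) + (4*(-4) + 5)*(-2) = -1128 + (-16 + 5)*(-2) = -1128 - 11*(-2) = -1128 + 22 = -1106)
R = 6598/6889 (R = 2 + (-525 - 28195)/(44227 - 16671) = 2 - 28720/27556 = 2 - 28720*1/27556 = 2 - 7180/6889 = 6598/6889 ≈ 0.95776)
R/h = (6598/6889)/(-1106) = (6598/6889)*(-1/1106) = -3299/3809617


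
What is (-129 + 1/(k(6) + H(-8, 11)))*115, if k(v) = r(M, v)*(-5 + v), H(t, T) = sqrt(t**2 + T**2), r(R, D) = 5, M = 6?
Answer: -474835/32 + 23*sqrt(185)/32 ≈ -14829.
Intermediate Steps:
H(t, T) = sqrt(T**2 + t**2)
k(v) = -25 + 5*v (k(v) = 5*(-5 + v) = -25 + 5*v)
(-129 + 1/(k(6) + H(-8, 11)))*115 = (-129 + 1/((-25 + 5*6) + sqrt(11**2 + (-8)**2)))*115 = (-129 + 1/((-25 + 30) + sqrt(121 + 64)))*115 = (-129 + 1/(5 + sqrt(185)))*115 = -14835 + 115/(5 + sqrt(185))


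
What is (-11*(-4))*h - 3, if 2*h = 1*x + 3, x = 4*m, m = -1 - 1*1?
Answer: -113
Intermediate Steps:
m = -2 (m = -1 - 1 = -2)
x = -8 (x = 4*(-2) = -8)
h = -5/2 (h = (1*(-8) + 3)/2 = (-8 + 3)/2 = (½)*(-5) = -5/2 ≈ -2.5000)
(-11*(-4))*h - 3 = -11*(-4)*(-5/2) - 3 = 44*(-5/2) - 3 = -110 - 3 = -113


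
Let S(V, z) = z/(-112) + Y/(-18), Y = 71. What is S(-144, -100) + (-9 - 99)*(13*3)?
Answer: -1062193/252 ≈ -4215.1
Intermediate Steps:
S(V, z) = -71/18 - z/112 (S(V, z) = z/(-112) + 71/(-18) = z*(-1/112) + 71*(-1/18) = -z/112 - 71/18 = -71/18 - z/112)
S(-144, -100) + (-9 - 99)*(13*3) = (-71/18 - 1/112*(-100)) + (-9 - 99)*(13*3) = (-71/18 + 25/28) - 108*39 = -769/252 - 4212 = -1062193/252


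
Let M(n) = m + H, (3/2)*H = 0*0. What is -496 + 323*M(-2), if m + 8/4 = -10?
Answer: -4372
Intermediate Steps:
m = -12 (m = -2 - 10 = -12)
H = 0 (H = 2*(0*0)/3 = (⅔)*0 = 0)
M(n) = -12 (M(n) = -12 + 0 = -12)
-496 + 323*M(-2) = -496 + 323*(-12) = -496 - 3876 = -4372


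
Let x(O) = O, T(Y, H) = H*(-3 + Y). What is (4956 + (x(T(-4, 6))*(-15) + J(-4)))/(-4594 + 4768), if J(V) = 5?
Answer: 5591/174 ≈ 32.132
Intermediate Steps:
(4956 + (x(T(-4, 6))*(-15) + J(-4)))/(-4594 + 4768) = (4956 + ((6*(-3 - 4))*(-15) + 5))/(-4594 + 4768) = (4956 + ((6*(-7))*(-15) + 5))/174 = (4956 + (-42*(-15) + 5))*(1/174) = (4956 + (630 + 5))*(1/174) = (4956 + 635)*(1/174) = 5591*(1/174) = 5591/174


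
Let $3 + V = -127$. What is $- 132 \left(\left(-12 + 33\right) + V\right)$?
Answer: $14388$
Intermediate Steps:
$V = -130$ ($V = -3 - 127 = -130$)
$- 132 \left(\left(-12 + 33\right) + V\right) = - 132 \left(\left(-12 + 33\right) - 130\right) = - 132 \left(21 - 130\right) = \left(-132\right) \left(-109\right) = 14388$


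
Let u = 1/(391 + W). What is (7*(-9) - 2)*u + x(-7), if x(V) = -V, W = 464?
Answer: 1184/171 ≈ 6.9240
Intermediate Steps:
u = 1/855 (u = 1/(391 + 464) = 1/855 ≈ 0.0011696)
(7*(-9) - 2)*u + x(-7) = (7*(-9) - 2)*(1/855) - 1*(-7) = (-63 - 2)*(1/855) + 7 = -65*1/855 + 7 = -13/171 + 7 = 1184/171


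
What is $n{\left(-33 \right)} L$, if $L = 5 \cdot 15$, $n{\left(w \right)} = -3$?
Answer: $-225$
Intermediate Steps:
$L = 75$
$n{\left(-33 \right)} L = \left(-3\right) 75 = -225$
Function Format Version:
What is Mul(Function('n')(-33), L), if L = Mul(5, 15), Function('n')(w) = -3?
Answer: -225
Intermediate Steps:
L = 75
Mul(Function('n')(-33), L) = Mul(-3, 75) = -225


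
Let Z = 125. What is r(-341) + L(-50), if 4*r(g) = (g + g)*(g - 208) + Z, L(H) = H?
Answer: 374343/4 ≈ 93586.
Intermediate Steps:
r(g) = 125/4 + g*(-208 + g)/2 (r(g) = ((g + g)*(g - 208) + 125)/4 = ((2*g)*(-208 + g) + 125)/4 = (2*g*(-208 + g) + 125)/4 = (125 + 2*g*(-208 + g))/4 = 125/4 + g*(-208 + g)/2)
r(-341) + L(-50) = (125/4 + (1/2)*(-341)**2 - 104*(-341)) - 50 = (125/4 + (1/2)*116281 + 35464) - 50 = (125/4 + 116281/2 + 35464) - 50 = 374543/4 - 50 = 374343/4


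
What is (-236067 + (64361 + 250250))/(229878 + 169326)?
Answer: 19636/99801 ≈ 0.19675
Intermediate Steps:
(-236067 + (64361 + 250250))/(229878 + 169326) = (-236067 + 314611)/399204 = 78544*(1/399204) = 19636/99801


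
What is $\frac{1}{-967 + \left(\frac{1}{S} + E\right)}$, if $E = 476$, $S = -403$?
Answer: $- \frac{403}{197874} \approx -0.0020366$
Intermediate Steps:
$\frac{1}{-967 + \left(\frac{1}{S} + E\right)} = \frac{1}{-967 + \left(\frac{1}{-403} + 476\right)} = \frac{1}{-967 + \left(- \frac{1}{403} + 476\right)} = \frac{1}{-967 + \frac{191827}{403}} = \frac{1}{- \frac{197874}{403}} = - \frac{403}{197874}$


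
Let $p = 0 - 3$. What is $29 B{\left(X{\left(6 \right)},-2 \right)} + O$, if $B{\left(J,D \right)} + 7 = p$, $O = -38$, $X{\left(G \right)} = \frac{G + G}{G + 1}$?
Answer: $-328$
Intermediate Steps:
$X{\left(G \right)} = \frac{2 G}{1 + G}$
$p = -3$ ($p = 0 - 3 = -3$)
$B{\left(J,D \right)} = -10$ ($B{\left(J,D \right)} = -7 - 3 = -10$)
$29 B{\left(X{\left(6 \right)},-2 \right)} + O = 29 \left(-10\right) - 38 = -290 - 38 = -328$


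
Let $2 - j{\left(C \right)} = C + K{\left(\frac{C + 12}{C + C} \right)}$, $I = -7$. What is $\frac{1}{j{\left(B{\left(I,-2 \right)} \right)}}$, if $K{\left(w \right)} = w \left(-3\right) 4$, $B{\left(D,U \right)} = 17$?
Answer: $- \frac{17}{81} \approx -0.20988$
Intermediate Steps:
$K{\left(w \right)} = - 12 w$ ($K{\left(w \right)} = - 3 w 4 = - 12 w$)
$j{\left(C \right)} = 2 - C + \frac{6 \left(12 + C\right)}{C}$ ($j{\left(C \right)} = 2 - \left(C - 12 \frac{C + 12}{C + C}\right) = 2 - \left(C - 12 \frac{12 + C}{2 C}\right) = 2 - \left(C - \frac{6 \left(12 + C\right)}{C}\right) = 2 - C + \frac{6 \left(12 + C\right)}{C}$)
$\frac{1}{j{\left(B{\left(I,-2 \right)} \right)}} = \frac{1}{8 - 17 + \frac{72}{17}} = \frac{1}{- \frac{81}{17}} = - \frac{17}{81}$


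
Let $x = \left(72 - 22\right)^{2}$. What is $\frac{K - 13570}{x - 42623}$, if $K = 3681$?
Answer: $\frac{9889}{40123} \approx 0.24647$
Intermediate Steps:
$x = 2500$ ($x = 50^{2} = 2500$)
$\frac{K - 13570}{x - 42623} = \frac{3681 - 13570}{2500 - 42623} = - \frac{9889}{-40123} = \left(-9889\right) \left(- \frac{1}{40123}\right) = \frac{9889}{40123}$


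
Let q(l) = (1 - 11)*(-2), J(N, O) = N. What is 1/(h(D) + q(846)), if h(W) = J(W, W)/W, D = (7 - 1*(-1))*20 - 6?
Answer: 1/21 ≈ 0.047619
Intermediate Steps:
q(l) = 20 (q(l) = -10*(-2) = 20)
D = 154 (D = (7 + 1)*20 - 6 = 8*20 - 6 = 160 - 6 = 154)
h(W) = 1 (h(W) = W/W = 1)
1/(h(D) + q(846)) = 1/(1 + 20) = 1/21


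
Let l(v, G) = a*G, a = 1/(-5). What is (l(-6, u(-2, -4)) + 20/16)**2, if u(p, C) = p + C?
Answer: 2401/400 ≈ 6.0025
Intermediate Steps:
a = -1/5 (a = 1*(-1/5) = -1/5 ≈ -0.20000)
u(p, C) = C + p
l(v, G) = -G/5
(l(-6, u(-2, -4)) + 20/16)**2 = (-(-4 - 2)/5 + 20/16)**2 = (-1/5*(-6) + 20*(1/16))**2 = (6/5 + 5/4)**2 = (49/20)**2 = 2401/400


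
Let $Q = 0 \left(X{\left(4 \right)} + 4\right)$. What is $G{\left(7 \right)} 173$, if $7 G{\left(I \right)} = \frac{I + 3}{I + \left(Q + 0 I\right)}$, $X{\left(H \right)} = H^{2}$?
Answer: $\frac{1730}{49} \approx 35.306$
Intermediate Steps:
$Q = 0$ ($Q = 0 \left(4^{2} + 4\right) = 0 \left(16 + 4\right) = 0 \cdot 20 = 0$)
$G{\left(I \right)} = \frac{3 + I}{7 I}$ ($G{\left(I \right)} = \frac{\left(I + 3\right) \frac{1}{I + \left(0 + 0 I\right)}}{7} = \frac{\left(3 + I\right) \frac{1}{I + \left(0 + 0\right)}}{7} = \frac{\left(3 + I\right) \frac{1}{I + 0}}{7} = \frac{\left(3 + I\right) \frac{1}{I}}{7} = \frac{\frac{1}{I} \left(3 + I\right)}{7} = \frac{3 + I}{7 I}$)
$G{\left(7 \right)} 173 = \frac{3 + 7}{7 \cdot 7} \cdot 173 = \frac{1}{7} \cdot \frac{1}{7} \cdot 10 \cdot 173 = \frac{10}{49} \cdot 173 = \frac{1730}{49}$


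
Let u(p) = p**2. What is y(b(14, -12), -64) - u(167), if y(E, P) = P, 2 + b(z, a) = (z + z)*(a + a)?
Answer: -27953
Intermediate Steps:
b(z, a) = -2 + 4*a*z (b(z, a) = -2 + (z + z)*(a + a) = -2 + (2*z)*(2*a) = -2 + 4*a*z)
y(b(14, -12), -64) - u(167) = -64 - 1*167**2 = -64 - 1*27889 = -64 - 27889 = -27953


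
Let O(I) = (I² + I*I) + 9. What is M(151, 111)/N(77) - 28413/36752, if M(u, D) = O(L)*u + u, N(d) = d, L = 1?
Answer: 64406823/2829904 ≈ 22.759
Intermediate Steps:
O(I) = 9 + 2*I² (O(I) = (I² + I²) + 9 = 2*I² + 9 = 9 + 2*I²)
M(u, D) = 12*u (M(u, D) = (9 + 2*1²)*u + u = (9 + 2*1)*u + u = (9 + 2)*u + u = 11*u + u = 12*u)
M(151, 111)/N(77) - 28413/36752 = (12*151)/77 - 28413/36752 = 1812*(1/77) - 28413*1/36752 = 1812/77 - 28413/36752 = 64406823/2829904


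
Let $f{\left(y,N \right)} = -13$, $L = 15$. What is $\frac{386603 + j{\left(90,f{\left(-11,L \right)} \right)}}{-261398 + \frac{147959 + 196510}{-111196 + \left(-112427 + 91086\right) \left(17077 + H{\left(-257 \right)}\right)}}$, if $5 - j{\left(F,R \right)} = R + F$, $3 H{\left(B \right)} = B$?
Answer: $- \frac{420611330814382}{284445390024763} \approx -1.4787$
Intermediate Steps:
$H{\left(B \right)} = \frac{B}{3}$
$j{\left(F,R \right)} = 5 - F - R$ ($j{\left(F,R \right)} = 5 - \left(R + F\right) = 5 - \left(F + R\right) = 5 - F - R$)
$\frac{386603 + j{\left(90,f{\left(-11,L \right)} \right)}}{-261398 + \frac{147959 + 196510}{-111196 + \left(-112427 + 91086\right) \left(17077 + H{\left(-257 \right)}\right)}} = \frac{386603 - 72}{-261398 + \frac{147959 + 196510}{-111196 + \left(-112427 + 91086\right) \left(17077 + \frac{1}{3} \left(-257\right)\right)}} = \frac{386603 + \left(5 - 90 + 13\right)}{-261398 + \frac{344469}{-111196 - 21341 \left(17077 - \frac{257}{3}\right)}} = \frac{386603 - 72}{-261398 + \frac{344469}{-111196 - \frac{1087836134}{3}}} = \frac{386531}{-261398 + \frac{344469}{-111196 - \frac{1087836134}{3}}} = \frac{386531}{-261398 + \frac{344469}{- \frac{1088169722}{3}}} = \frac{386531}{-261398 + 344469 \left(- \frac{3}{1088169722}\right)} = \frac{386531}{-261398 - \frac{1033407}{1088169722}} = \frac{386531}{- \frac{284445390024763}{1088169722}} = 386531 \left(- \frac{1088169722}{284445390024763}\right) = - \frac{420611330814382}{284445390024763}$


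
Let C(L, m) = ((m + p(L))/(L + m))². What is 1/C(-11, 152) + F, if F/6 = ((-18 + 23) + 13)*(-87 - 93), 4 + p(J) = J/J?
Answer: -431567559/22201 ≈ -19439.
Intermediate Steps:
p(J) = -3 (p(J) = -4 + J/J = -4 + 1 = -3)
C(L, m) = (-3 + m)²/(L + m)² (C(L, m) = ((m - 3)/(L + m))² = ((-3 + m)/(L + m))² = (-3 + m)²/(L + m)²)
F = -19440 (F = 6*(((-18 + 23) + 13)*(-87 - 93)) = 6*((5 + 13)*(-180)) = 6*(18*(-180)) = 6*(-3240) = -19440)
1/C(-11, 152) + F = 1/((-3 + 152)²/(-11 + 152)²) - 19440 = 1/(149²/141²) - 19440 = 1/(22201*(1/19881)) - 19440 = 1/(22201/19881) - 19440 = 19881/22201 - 19440 = -431567559/22201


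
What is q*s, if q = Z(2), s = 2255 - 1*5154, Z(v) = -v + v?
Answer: 0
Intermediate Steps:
Z(v) = 0
s = -2899 (s = 2255 - 5154 = -2899)
q = 0
q*s = 0*(-2899) = 0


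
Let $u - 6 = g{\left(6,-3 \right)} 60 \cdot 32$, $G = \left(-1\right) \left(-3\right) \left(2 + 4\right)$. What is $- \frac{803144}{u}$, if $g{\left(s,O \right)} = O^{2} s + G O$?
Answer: $- \frac{401572}{3} \approx -1.3386 \cdot 10^{5}$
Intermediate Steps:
$G = 18$ ($G = 3 \cdot 6 = 18$)
$g{\left(s,O \right)} = 18 O + s O^{2}$ ($g{\left(s,O \right)} = O^{2} s + 18 O = s O^{2} + 18 O = 18 O + s O^{2}$)
$u = 6$ ($u = 6 + - 3 \left(18 - 18\right) 60 \cdot 32 = 6 + \left(-3\right) 0 \cdot 60 \cdot 32 = 6 + 0 \cdot 60 \cdot 32 = 6 + 0 \cdot 32 = 6 + 0 = 6$)
$- \frac{803144}{u} = - \frac{803144}{6} = \left(-803144\right) \frac{1}{6} = - \frac{401572}{3}$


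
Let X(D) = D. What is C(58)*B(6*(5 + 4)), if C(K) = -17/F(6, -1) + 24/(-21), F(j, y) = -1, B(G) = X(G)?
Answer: 5994/7 ≈ 856.29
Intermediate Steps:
B(G) = G
C(K) = 111/7 (C(K) = -17/(-1) + 24/(-21) = -17*(-1) + 24*(-1/21) = 17 - 8/7 = 111/7)
C(58)*B(6*(5 + 4)) = 111*(6*(5 + 4))/7 = 111*(6*9)/7 = (111/7)*54 = 5994/7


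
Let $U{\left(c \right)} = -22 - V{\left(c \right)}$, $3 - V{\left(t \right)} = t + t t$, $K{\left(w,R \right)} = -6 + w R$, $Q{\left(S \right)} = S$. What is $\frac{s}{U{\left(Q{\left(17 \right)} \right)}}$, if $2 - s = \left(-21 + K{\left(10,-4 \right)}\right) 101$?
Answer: $\frac{6769}{281} \approx 24.089$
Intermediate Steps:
$K{\left(w,R \right)} = -6 + R w$
$s = 6769$ ($s = 2 - \left(-21 - 46\right) 101 = 2 - \left(-67\right) 101 = 2 - -6767 = 2 + 6767 = 6769$)
$V{\left(t \right)} = 3 - t - t^{2}$ ($V{\left(t \right)} = 3 - \left(t + t t\right) = 3 - \left(t + t^{2}\right) = 3 - t - t^{2}$)
$U{\left(c \right)} = -25 + c + c^{2}$ ($U{\left(c \right)} = -22 - \left(3 - c - c^{2}\right) = -22 + \left(-3 + c + c^{2}\right) = -25 + c + c^{2}$)
$\frac{s}{U{\left(Q{\left(17 \right)} \right)}} = \frac{6769}{-25 + 17 + 17^{2}} = \frac{6769}{-25 + 17 + 289} = \frac{6769}{281}$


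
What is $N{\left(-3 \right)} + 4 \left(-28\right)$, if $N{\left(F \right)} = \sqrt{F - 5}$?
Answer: $-112 + 2 i \sqrt{2} \approx -112.0 + 2.8284 i$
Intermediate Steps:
$N{\left(F \right)} = \sqrt{-5 + F}$
$N{\left(-3 \right)} + 4 \left(-28\right) = \sqrt{-5 - 3} + 4 \left(-28\right) = \sqrt{-8} - 112 = 2 i \sqrt{2} - 112 = -112 + 2 i \sqrt{2}$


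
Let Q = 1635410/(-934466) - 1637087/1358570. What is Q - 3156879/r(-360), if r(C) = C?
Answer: 66773760109775081/7617224841720 ≈ 8766.2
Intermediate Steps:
Q = -1875810552121/634768736810 (Q = 1635410*(-1/934466) - 1637087*1/1358570 = -817705/467233 - 1637087/1358570 = -1875810552121/634768736810 ≈ -2.9551)
Q - 3156879/r(-360) = -1875810552121/634768736810 - 3156879/(-360) = -1875810552121/634768736810 - 3156879*(-1)/360 = -1875810552121/634768736810 - 1*(-1052293/120) = -1875810552121/634768736810 + 1052293/120 = 66773760109775081/7617224841720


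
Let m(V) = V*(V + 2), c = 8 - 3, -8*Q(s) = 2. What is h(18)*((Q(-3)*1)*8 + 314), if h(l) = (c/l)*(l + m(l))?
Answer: 32760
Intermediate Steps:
Q(s) = -1/4 (Q(s) = -1/8*2 = -1/4)
c = 5
m(V) = V*(2 + V)
h(l) = 5*(l + l*(2 + l))/l (h(l) = (5/l)*(l + l*(2 + l)) = 5*(l + l*(2 + l))/l)
h(18)*((Q(-3)*1)*8 + 314) = (15 + 5*18)*(-1/4*1*8 + 314) = (15 + 90)*(-1/4*8 + 314) = 105*(-2 + 314) = 105*312 = 32760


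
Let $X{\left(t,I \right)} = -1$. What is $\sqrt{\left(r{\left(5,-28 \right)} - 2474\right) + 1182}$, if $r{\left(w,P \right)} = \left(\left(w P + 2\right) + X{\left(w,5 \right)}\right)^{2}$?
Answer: $11 \sqrt{149} \approx 134.27$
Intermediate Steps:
$r{\left(w,P \right)} = \left(1 + P w\right)^{2}$ ($r{\left(w,P \right)} = \left(\left(w P + 2\right) - 1\right)^{2} = \left(\left(P w + 2\right) - 1\right)^{2} = \left(\left(2 + P w\right) - 1\right)^{2} = \left(1 + P w\right)^{2}$)
$\sqrt{\left(r{\left(5,-28 \right)} - 2474\right) + 1182} = \sqrt{\left(\left(1 - 140\right)^{2} - 2474\right) + 1182} = \sqrt{\left(\left(-139\right)^{2} - 2474\right) + 1182} = \sqrt{\left(19321 - 2474\right) + 1182} = \sqrt{16847 + 1182} = \sqrt{18029} = 11 \sqrt{149}$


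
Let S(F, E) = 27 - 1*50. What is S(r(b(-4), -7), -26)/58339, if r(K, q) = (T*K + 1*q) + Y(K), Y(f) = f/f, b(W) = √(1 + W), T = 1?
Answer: -23/58339 ≈ -0.00039425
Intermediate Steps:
Y(f) = 1
r(K, q) = 1 + K + q (r(K, q) = (1*K + 1*q) + 1 = (K + q) + 1 = 1 + K + q)
S(F, E) = -23 (S(F, E) = 27 - 50 = -23)
S(r(b(-4), -7), -26)/58339 = -23/58339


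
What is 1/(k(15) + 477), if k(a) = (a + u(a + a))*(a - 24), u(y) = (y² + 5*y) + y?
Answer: -1/9378 ≈ -0.00010663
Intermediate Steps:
u(y) = y² + 6*y
k(a) = (-24 + a)*(a + 2*a*(6 + 2*a)) (k(a) = (a + (a + a)*(6 + (a + a)))*(a - 24) = (a + (2*a)*(6 + 2*a))*(-24 + a) = (a + 2*a*(6 + 2*a))*(-24 + a) = (-24 + a)*(a + 2*a*(6 + 2*a)))
1/(k(15) + 477) = 1/(15*(-312 - 83*15 + 4*15²) + 477) = 1/(15*(-312 - 1245 + 4*225) + 477) = 1/(15*(-312 - 1245 + 900) + 477) = 1/(15*(-657) + 477) = 1/(-9855 + 477) = 1/(-9378) = -1/9378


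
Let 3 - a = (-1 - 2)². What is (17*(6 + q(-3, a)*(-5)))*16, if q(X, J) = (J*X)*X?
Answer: 75072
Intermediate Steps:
a = -6 (a = 3 - (-1 - 2)² = 3 - 1*(-3)² = 3 - 1*9 = 3 - 9 = -6)
q(X, J) = J*X²
(17*(6 + q(-3, a)*(-5)))*16 = (17*(6 - 6*(-3)²*(-5)))*16 = (17*(6 - 6*9*(-5)))*16 = (17*(6 - 54*(-5)))*16 = (17*(6 + 270))*16 = (17*276)*16 = 4692*16 = 75072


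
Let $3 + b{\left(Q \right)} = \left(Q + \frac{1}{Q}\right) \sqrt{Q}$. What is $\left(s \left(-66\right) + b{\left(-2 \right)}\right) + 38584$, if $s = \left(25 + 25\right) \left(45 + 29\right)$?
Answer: $-205619 - \frac{5 i \sqrt{2}}{2} \approx -2.0562 \cdot 10^{5} - 3.5355 i$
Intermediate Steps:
$s = 3700$ ($s = 50 \cdot 74 = 3700$)
$b{\left(Q \right)} = -3 + \sqrt{Q} \left(Q + \frac{1}{Q}\right)$ ($b{\left(Q \right)} = -3 + \left(Q + \frac{1}{Q}\right) \sqrt{Q} = -3 + \sqrt{Q} \left(Q + \frac{1}{Q}\right)$)
$\left(s \left(-66\right) + b{\left(-2 \right)}\right) + 38584 = \left(3700 \left(-66\right) + \left(-3 + \frac{1}{\sqrt{-2}} + \left(-2\right)^{\frac{3}{2}}\right)\right) + 38584 = \left(-244200 - \left(3 + \frac{5 i \sqrt{2}}{2}\right)\right) + 38584 = \left(-244203 - \frac{5 i \sqrt{2}}{2}\right) + 38584 = -205619 - \frac{5 i \sqrt{2}}{2}$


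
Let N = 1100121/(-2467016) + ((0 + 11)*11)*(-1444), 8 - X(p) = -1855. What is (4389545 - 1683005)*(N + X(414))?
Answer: -288552317148461595/616754 ≈ -4.6786e+11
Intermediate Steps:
X(p) = 1863 (X(p) = 8 - 1*(-1855) = 8 + 1855 = 1863)
N = -431048003705/2467016 (N = 1100121*(-1/2467016) + (11*11)*(-1444) = -1100121/2467016 + 121*(-1444) = -1100121/2467016 - 174724 = -431048003705/2467016 ≈ -1.7472e+5)
(4389545 - 1683005)*(N + X(414)) = (4389545 - 1683005)*(-431048003705/2467016 + 1863) = 2706540*(-426451952897/2467016) = -288552317148461595/616754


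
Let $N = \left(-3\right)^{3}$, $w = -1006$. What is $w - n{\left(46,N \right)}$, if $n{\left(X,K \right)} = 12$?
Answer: $-1018$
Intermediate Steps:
$N = -27$
$w - n{\left(46,N \right)} = -1006 - 12 = -1018$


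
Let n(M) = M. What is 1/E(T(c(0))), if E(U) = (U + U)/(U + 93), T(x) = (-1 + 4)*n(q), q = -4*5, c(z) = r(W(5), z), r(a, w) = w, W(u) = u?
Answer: -11/40 ≈ -0.27500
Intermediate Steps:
c(z) = z
q = -20
T(x) = -60 (T(x) = (-1 + 4)*(-20) = 3*(-20) = -60)
E(U) = 2*U/(93 + U) (E(U) = (2*U)/(93 + U) = 2*U/(93 + U))
1/E(T(c(0))) = 1/(2*(-60)/(93 - 60)) = 1/(2*(-60)/33) = 1/(2*(-60)*(1/33)) = 1/(-40/11) = -11/40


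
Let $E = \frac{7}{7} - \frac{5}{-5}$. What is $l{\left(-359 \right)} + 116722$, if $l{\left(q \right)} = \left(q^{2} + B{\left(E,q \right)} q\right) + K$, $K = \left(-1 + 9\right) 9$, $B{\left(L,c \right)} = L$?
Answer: $244957$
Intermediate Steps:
$E = 2$ ($E = 7 \cdot \frac{1}{7} - -1 = 1 + 1 = 2$)
$K = 72$ ($K = 8 \cdot 9 = 72$)
$l{\left(q \right)} = 72 + q^{2} + 2 q$ ($l{\left(q \right)} = \left(q^{2} + 2 q\right) + 72 = 72 + q^{2} + 2 q$)
$l{\left(-359 \right)} + 116722 = \left(72 + \left(-359\right)^{2} + 2 \left(-359\right)\right) + 116722 = \left(72 + 128881 - 718\right) + 116722 = 128235 + 116722 = 244957$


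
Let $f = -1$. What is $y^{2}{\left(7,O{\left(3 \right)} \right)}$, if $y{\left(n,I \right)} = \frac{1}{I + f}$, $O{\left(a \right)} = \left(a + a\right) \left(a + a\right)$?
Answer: $\frac{1}{1225} \approx 0.00081633$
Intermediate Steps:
$O{\left(a \right)} = 4 a^{2}$ ($O{\left(a \right)} = 2 a 2 a = 4 a^{2}$)
$y{\left(n,I \right)} = \frac{1}{-1 + I}$ ($y{\left(n,I \right)} = \frac{1}{I - 1} = \frac{1}{-1 + I}$)
$y^{2}{\left(7,O{\left(3 \right)} \right)} = \left(\frac{1}{-1 + 4 \cdot 3^{2}}\right)^{2} = \left(\frac{1}{-1 + 4 \cdot 9}\right)^{2} = \left(\frac{1}{-1 + 36}\right)^{2} = \left(\frac{1}{35}\right)^{2} = \frac{1}{1225}$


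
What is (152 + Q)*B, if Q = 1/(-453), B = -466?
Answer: -32086430/453 ≈ -70831.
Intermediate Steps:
Q = -1/453 ≈ -0.0022075
(152 + Q)*B = (152 - 1/453)*(-466) = (68855/453)*(-466) = -32086430/453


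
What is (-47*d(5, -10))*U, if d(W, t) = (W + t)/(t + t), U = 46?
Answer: -1081/2 ≈ -540.50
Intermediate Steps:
d(W, t) = (W + t)/(2*t) (d(W, t) = (W + t)/((2*t)) = (W + t)*(1/(2*t)) = (W + t)/(2*t))
(-47*d(5, -10))*U = -47*(5 - 10)/(2*(-10))*46 = -47*(-1)*(-5)/(2*10)*46 = -47*1/4*46 = -47/4*46 = -1081/2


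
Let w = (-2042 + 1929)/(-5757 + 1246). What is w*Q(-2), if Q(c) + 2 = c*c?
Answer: 226/4511 ≈ 0.050100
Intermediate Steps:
Q(c) = -2 + c² (Q(c) = -2 + c*c = -2 + c²)
w = 113/4511 (w = -113/(-4511) = -113*(-1/4511) = 113/4511 ≈ 0.025050)
w*Q(-2) = 113*(-2 + (-2)²)/4511 = 113*(-2 + 4)/4511 = (113/4511)*2 = 226/4511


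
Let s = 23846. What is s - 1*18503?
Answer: 5343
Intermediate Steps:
s - 1*18503 = 23846 - 1*18503 = 23846 - 18503 = 5343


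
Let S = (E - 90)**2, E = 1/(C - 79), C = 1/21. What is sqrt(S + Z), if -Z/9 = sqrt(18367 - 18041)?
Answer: 3*sqrt(2474764009 - 2748964*sqrt(326))/1658 ≈ 89.105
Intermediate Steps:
C = 1/21 ≈ 0.047619
E = -21/1658 (E = 1/(1/21 - 79) = 1/(-1658/21) = -21/1658 ≈ -0.012666)
S = 22272876081/2748964 (S = (-21/1658 - 90)**2 = (-149241/1658)**2 = 22272876081/2748964 ≈ 8102.3)
Z = -9*sqrt(326) (Z = -9*sqrt(18367 - 18041) = -9*sqrt(326) ≈ -162.50)
sqrt(S + Z) = sqrt(22272876081/2748964 - 9*sqrt(326))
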